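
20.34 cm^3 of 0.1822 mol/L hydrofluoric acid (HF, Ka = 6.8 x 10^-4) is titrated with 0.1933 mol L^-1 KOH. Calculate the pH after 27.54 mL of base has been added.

12.53

n(acid) = 0.1822 x 0.02034 = 0.003706 mol; n(KOH) added = 0.1933 x 0.02754 = 0.005323 mol.
Base is in excess by 0.005323 - 0.003706 = 0.001618 mol in a total volume of 0.04788 L.
[OH^-] = 0.001618/0.04788 = 0.03378 M, so pOH = 1.47 and pH = 14.00 - 1.47 = 12.53.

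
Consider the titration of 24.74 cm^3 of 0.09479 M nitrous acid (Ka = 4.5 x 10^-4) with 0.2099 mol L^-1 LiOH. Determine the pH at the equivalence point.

8.08

n(HNO2) = 0.09479 x 0.02474 = 0.002345 mol; V(LiOH) at equivalence = 0.002345/0.2099 = 0.01117 L.
At equivalence all the acid is converted to NO2-; total volume = 0.02474 + 0.01117 = 0.03591 L, so [NO2-] = 0.002345/0.03591 = 0.06530 M.
Kb = Kw/Ka = 1.0e-14 / 4.5 x 10^-4 = 2.22e-11.
[OH^-] = sqrt(Kb x [NO2-]) = sqrt(2.22e-11 x 0.06530) = 1.20e-6 M.
pOH = 5.92, so pH = 14.00 - 5.92 = 8.08.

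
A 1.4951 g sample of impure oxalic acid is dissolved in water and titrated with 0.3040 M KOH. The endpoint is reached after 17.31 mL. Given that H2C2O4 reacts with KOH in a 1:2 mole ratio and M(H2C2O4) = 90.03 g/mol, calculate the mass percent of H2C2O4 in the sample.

15.8%

n(KOH) = 0.3040 x 0.01731 = 0.005262 mol.
n(H2C2O4) = 0.005262 / 2 = 0.002631 mol.
mass of H2C2O4 = 0.002631 x 90.03 = 0.2369 g.
% purity = 0.2369 / 1.4951 x 100 = 15.8%.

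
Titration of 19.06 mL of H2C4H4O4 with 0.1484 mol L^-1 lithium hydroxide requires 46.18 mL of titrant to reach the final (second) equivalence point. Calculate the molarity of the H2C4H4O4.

0.180 M

n(LiOH) = 0.1484 x 0.04618 = 0.006853 mol.
At the final (second) equivalence point, 2 mol OH^- react per mol H2C4H4O4, so n(H2C4H4O4) = 0.006853 / 2 = 0.003427 mol.
[H2C4H4O4] = 0.003427 / 0.01906 L = 0.180 M.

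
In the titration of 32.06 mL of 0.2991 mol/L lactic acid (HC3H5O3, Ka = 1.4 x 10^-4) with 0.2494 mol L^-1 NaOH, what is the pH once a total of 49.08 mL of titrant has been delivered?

n(acid) = 0.2991 x 0.03206 = 0.009589 mol; n(NaOH) added = 0.2494 x 0.04908 = 0.01224 mol.
Base is in excess by 0.01224 - 0.009589 = 0.002651 mol in a total volume of 0.08114 L.
[OH^-] = 0.002651/0.08114 = 0.03268 M, so pOH = 1.49 and pH = 14.00 - 1.49 = 12.51.

12.51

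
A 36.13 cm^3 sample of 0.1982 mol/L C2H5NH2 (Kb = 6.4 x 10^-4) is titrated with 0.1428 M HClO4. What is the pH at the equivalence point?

5.94

n(C2H5NH2) = 0.1982 x 0.03613 = 0.007161 mol; V(HClO4) at equivalence = 0.007161/0.1428 = 0.05015 L.
At equivalence the base is fully converted to C2H5NH3+; total volume = 0.08628 L, so [C2H5NH3+] = 0.007161/0.08628 = 0.08300 M.
Ka(C2H5NH3+) = Kw/Kb = 1.0e-14 / 6.4 x 10^-4 = 1.56e-11.
[H^+] = sqrt(Ka x [C2H5NH3+]) = sqrt(1.56e-11 x 0.08300) = 1.14e-6 M.
pH = -log(1.14e-6) = 5.94.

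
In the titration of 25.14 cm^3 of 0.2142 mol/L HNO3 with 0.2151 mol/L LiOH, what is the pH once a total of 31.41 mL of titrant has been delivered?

n(acid) = 0.2142 x 0.02514 = 0.005385 mol; n(LiOH) added = 0.2151 x 0.03141 = 0.006756 mol.
Base is in excess by 0.006756 - 0.005385 = 0.001371 mol in a total volume of 0.05655 L.
[OH^-] = 0.001371/0.05655 = 0.02425 M, so pOH = 1.62 and pH = 14.00 - 1.62 = 12.38.

12.38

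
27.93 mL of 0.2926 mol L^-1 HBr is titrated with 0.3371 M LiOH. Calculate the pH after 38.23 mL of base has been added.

12.85

n(acid) = 0.2926 x 0.02793 = 0.008172 mol; n(LiOH) added = 0.3371 x 0.03823 = 0.01289 mol.
Base is in excess by 0.01289 - 0.008172 = 0.004715 mol in a total volume of 0.06616 L.
[OH^-] = 0.004715/0.06616 = 0.07127 M, so pOH = 1.15 and pH = 14.00 - 1.15 = 12.85.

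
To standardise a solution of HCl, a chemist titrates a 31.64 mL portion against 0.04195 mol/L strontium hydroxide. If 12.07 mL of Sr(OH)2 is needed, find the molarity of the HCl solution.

0.0320 M

n(Sr(OH)2) delivered = 0.04195 x 0.01207 = 0.0005063 mol.
The reaction is 2 HCl + 1 Sr(OH)2, so n(HCl) = 0.0005063 x 2/1 = 0.001013 mol.
[HCl] = 0.001013 mol / 0.03164 L = 0.0320 M.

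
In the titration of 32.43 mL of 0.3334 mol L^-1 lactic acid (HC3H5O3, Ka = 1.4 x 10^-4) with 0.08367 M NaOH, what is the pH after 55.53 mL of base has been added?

Initial n(HC3H5O3) = 0.3334 x 0.03243 = 0.01081 mol.
n(NaOH) added = 0.08367 x 0.05553 = 0.004646 mol, converting that many moles of HC3H5O3 to C3H5O3-.
Remaining n(HC3H5O3) = 0.006166 mol; n(C3H5O3-) = 0.004646 mol.
By Henderson-Hasselbalch, pH = pKa + log([A^-]/[HA]) = 3.85 + log(0.004646/0.006166) = 3.85 + (-0.12) = 3.73.

3.73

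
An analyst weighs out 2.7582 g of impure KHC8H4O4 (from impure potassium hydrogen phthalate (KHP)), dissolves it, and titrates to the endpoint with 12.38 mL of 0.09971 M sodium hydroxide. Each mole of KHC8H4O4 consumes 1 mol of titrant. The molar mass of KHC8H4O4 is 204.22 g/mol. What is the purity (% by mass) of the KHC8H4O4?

n(NaOH) = 0.09971 x 0.01238 = 0.001234 mol.
n(KHC8H4O4) = 0.001234 / 1 = 0.001234 mol.
mass of KHC8H4O4 = 0.001234 x 204.22 = 0.2521 g.
% purity = 0.2521 / 2.7582 x 100 = 9.14%.

9.14%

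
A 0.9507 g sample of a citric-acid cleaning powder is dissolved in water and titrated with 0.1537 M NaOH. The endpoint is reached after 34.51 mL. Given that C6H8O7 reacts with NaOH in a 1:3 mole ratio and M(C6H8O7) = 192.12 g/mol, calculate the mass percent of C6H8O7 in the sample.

35.7%

n(NaOH) = 0.1537 x 0.03451 = 0.005304 mol.
n(C6H8O7) = 0.005304 / 3 = 0.001768 mol.
mass of C6H8O7 = 0.001768 x 192.12 = 0.3397 g.
% purity = 0.3397 / 0.9507 x 100 = 35.7%.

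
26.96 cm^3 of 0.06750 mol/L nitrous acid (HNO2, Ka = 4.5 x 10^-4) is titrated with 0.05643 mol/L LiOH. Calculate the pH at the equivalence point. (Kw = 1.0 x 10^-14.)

n(HNO2) = 0.06750 x 0.02696 = 0.001820 mol; V(LiOH) at equivalence = 0.001820/0.05643 = 0.03225 L.
At equivalence all the acid is converted to NO2-; total volume = 0.02696 + 0.03225 = 0.05921 L, so [NO2-] = 0.001820/0.05921 = 0.03074 M.
Kb = Kw/Ka = 1.0e-14 / 4.5 x 10^-4 = 2.22e-11.
[OH^-] = sqrt(Kb x [NO2-]) = sqrt(2.22e-11 x 0.03074) = 8.26e-7 M.
pOH = 6.08, so pH = 14.00 - 6.08 = 7.92.

7.92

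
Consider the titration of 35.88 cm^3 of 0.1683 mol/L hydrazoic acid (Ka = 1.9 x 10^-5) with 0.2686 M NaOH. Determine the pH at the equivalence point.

8.87

n(HN3) = 0.1683 x 0.03588 = 0.006039 mol; V(NaOH) at equivalence = 0.006039/0.2686 = 0.02248 L.
At equivalence all the acid is converted to N3-; total volume = 0.03588 + 0.02248 = 0.05836 L, so [N3-] = 0.006039/0.05836 = 0.1035 M.
Kb = Kw/Ka = 1.0e-14 / 1.9 x 10^-5 = 5.26e-10.
[OH^-] = sqrt(Kb x [N3-]) = sqrt(5.26e-10 x 0.1035) = 7.38e-6 M.
pOH = 5.13, so pH = 14.00 - 5.13 = 8.87.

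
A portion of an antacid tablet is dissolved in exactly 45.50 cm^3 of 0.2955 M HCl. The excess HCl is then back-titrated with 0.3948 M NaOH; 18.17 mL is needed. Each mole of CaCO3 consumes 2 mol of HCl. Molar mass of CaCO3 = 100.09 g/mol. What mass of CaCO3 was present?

Total n(HCl) added = 0.2955 x 0.04550 = 0.01345 mol.
n(NaOH) used = 0.3948 x 0.01817 = 0.007174 mol, which equals the excess n(HCl).
So n(HCl) consumed by the sample = 0.01345 - 0.007174 = 0.006272 mol.
n(CaCO3) = 0.006272 / 2 = 0.003136 mol.
mass = 0.003136 mol x 100.09 g/mol = 0.314 g.

0.314 g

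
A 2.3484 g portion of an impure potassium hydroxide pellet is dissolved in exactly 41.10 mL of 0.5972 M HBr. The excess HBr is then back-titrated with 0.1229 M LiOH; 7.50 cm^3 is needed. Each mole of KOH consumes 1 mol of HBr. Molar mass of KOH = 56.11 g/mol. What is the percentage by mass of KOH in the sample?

Total n(HBr) added = 0.5972 x 0.04110 = 0.02454 mol.
n(LiOH) used = 0.1229 x 0.007500 = 0.0009217 mol, which equals the excess n(HBr).
So n(HBr) consumed by the sample = 0.02454 - 0.0009217 = 0.02362 mol.
n(KOH) = 0.02362 / 1 = 0.02362 mol.
mass KOH = 0.02362 x 56.11 = 1.325 g, so %KOH = 1.325/2.3484 x 100 = 56.4%.

56.4%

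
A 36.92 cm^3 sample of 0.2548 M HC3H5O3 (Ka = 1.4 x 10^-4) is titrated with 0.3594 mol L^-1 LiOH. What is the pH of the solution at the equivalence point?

8.51

n(HC3H5O3) = 0.2548 x 0.03692 = 0.009407 mol; V(LiOH) at equivalence = 0.009407/0.3594 = 0.02617 L.
At equivalence all the acid is converted to C3H5O3-; total volume = 0.03692 + 0.02617 = 0.06309 L, so [C3H5O3-] = 0.009407/0.06309 = 0.1491 M.
Kb = Kw/Ka = 1.0e-14 / 1.4 x 10^-4 = 7.14e-11.
[OH^-] = sqrt(Kb x [C3H5O3-]) = sqrt(7.14e-11 x 0.1491) = 3.26e-6 M.
pOH = 5.49, so pH = 14.00 - 5.49 = 8.51.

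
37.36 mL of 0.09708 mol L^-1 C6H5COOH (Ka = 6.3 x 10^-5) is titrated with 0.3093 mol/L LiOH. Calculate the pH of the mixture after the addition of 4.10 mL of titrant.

3.93

Initial n(C6H5COOH) = 0.09708 x 0.03736 = 0.003627 mol.
n(LiOH) added = 0.3093 x 0.004100 = 0.001268 mol, converting that many moles of C6H5COOH to C6H5COO-.
Remaining n(C6H5COOH) = 0.002359 mol; n(C6H5COO-) = 0.001268 mol.
By Henderson-Hasselbalch, pH = pKa + log([A^-]/[HA]) = 4.20 + log(0.001268/0.002359) = 4.20 + (-0.27) = 3.93.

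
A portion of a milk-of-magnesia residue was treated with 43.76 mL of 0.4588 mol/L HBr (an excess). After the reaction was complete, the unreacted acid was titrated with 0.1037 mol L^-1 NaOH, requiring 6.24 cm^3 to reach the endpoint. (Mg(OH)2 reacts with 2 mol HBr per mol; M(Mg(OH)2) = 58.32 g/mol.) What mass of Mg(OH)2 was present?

0.567 g

Total n(HBr) added = 0.4588 x 0.04376 = 0.02008 mol.
n(NaOH) used = 0.1037 x 0.006240 = 0.0006471 mol, which equals the excess n(HBr).
So n(HBr) consumed by the sample = 0.02008 - 0.0006471 = 0.01943 mol.
n(Mg(OH)2) = 0.01943 / 2 = 0.009715 mol.
mass = 0.009715 mol x 58.32 g/mol = 0.567 g.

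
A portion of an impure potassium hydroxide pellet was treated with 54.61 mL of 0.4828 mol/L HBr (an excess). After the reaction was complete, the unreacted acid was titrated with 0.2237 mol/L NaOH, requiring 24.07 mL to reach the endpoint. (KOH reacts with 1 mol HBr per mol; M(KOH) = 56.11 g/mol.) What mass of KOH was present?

1.18 g

Total n(HBr) added = 0.4828 x 0.05461 = 0.02637 mol.
n(NaOH) used = 0.2237 x 0.02407 = 0.005384 mol, which equals the excess n(HBr).
So n(HBr) consumed by the sample = 0.02637 - 0.005384 = 0.02098 mol.
n(KOH) = 0.02098 / 1 = 0.02098 mol.
mass = 0.02098 mol x 56.11 g/mol = 1.18 g.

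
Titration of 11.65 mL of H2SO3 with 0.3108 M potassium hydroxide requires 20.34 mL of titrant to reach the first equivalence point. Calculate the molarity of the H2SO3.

0.543 M

n(KOH) = 0.3108 x 0.02034 = 0.006322 mol.
At the first equivalence point, 1 mol OH^- react per mol H2SO3, so n(H2SO3) = 0.006322 / 1 = 0.006322 mol.
[H2SO3] = 0.006322 / 0.01165 L = 0.543 M.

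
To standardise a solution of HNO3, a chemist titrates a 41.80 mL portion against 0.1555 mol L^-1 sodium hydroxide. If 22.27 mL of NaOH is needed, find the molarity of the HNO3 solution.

0.0828 M

n(NaOH) delivered = 0.1555 x 0.02227 = 0.003463 mol.
For a 1:1 reaction, n(HNO3) = 0.003463 mol.
[HNO3] = 0.003463 mol / 0.04180 L = 0.0828 M.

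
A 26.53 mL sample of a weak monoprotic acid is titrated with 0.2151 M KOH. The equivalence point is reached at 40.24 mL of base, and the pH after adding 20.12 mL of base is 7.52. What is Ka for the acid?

3.0 x 10^-8

20.12 mL is half of the equivalence volume, so this is the half-equivalence point where [HA] = [A^-].
At half-equivalence pH = pKa, so pKa = 7.52.
Ka = 10^(-7.52) = 3.0 x 10^-8.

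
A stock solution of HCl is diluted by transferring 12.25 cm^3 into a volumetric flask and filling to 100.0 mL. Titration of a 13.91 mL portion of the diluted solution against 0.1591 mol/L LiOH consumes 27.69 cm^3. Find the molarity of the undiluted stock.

2.59 M

n(LiOH) = 0.1591 x 0.02769 = 0.004405 mol.
n(HCl) in the aliquot = 0.004405 mol.
[diluted HCl] = 0.004405 / 0.01391 = 0.3167 M.
Dilution factor = 100.0/12.25 = 8.163, so [stock] = 0.3167 x 8.163 = 2.59 M.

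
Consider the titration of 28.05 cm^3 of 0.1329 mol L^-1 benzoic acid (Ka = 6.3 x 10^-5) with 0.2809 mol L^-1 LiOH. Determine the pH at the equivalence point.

8.58

n(C6H5COOH) = 0.1329 x 0.02805 = 0.003728 mol; V(LiOH) at equivalence = 0.003728/0.2809 = 0.01327 L.
At equivalence all the acid is converted to C6H5COO-; total volume = 0.02805 + 0.01327 = 0.04132 L, so [C6H5COO-] = 0.003728/0.04132 = 0.09022 M.
Kb = Kw/Ka = 1.0e-14 / 6.3 x 10^-5 = 1.59e-10.
[OH^-] = sqrt(Kb x [C6H5COO-]) = sqrt(1.59e-10 x 0.09022) = 3.78e-6 M.
pOH = 5.42, so pH = 14.00 - 5.42 = 8.58.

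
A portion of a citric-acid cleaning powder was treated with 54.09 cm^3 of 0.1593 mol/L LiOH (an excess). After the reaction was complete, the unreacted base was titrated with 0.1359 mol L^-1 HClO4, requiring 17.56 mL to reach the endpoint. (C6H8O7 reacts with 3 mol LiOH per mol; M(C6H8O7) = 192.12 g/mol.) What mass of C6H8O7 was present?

Total n(LiOH) added = 0.1593 x 0.05409 = 0.008617 mol.
n(HClO4) used = 0.1359 x 0.01756 = 0.002386 mol, which equals the excess n(LiOH).
So n(LiOH) consumed by the sample = 0.008617 - 0.002386 = 0.006230 mol.
n(C6H8O7) = 0.006230 / 3 = 0.002077 mol.
mass = 0.002077 mol x 192.12 g/mol = 0.399 g.

0.399 g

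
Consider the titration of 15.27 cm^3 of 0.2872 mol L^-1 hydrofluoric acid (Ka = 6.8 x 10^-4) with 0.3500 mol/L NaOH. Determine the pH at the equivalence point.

8.18

n(HF) = 0.2872 x 0.01527 = 0.004386 mol; V(NaOH) at equivalence = 0.004386/0.3500 = 0.01253 L.
At equivalence all the acid is converted to F-; total volume = 0.01527 + 0.01253 = 0.02780 L, so [F-] = 0.004386/0.02780 = 0.1578 M.
Kb = Kw/Ka = 1.0e-14 / 6.8 x 10^-4 = 1.47e-11.
[OH^-] = sqrt(Kb x [F-]) = sqrt(1.47e-11 x 0.1578) = 1.52e-6 M.
pOH = 5.82, so pH = 14.00 - 5.82 = 8.18.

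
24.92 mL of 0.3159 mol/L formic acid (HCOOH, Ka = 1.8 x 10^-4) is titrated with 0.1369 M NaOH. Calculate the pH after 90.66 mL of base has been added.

n(acid) = 0.3159 x 0.02492 = 0.007872 mol; n(NaOH) added = 0.1369 x 0.09066 = 0.01241 mol.
Base is in excess by 0.01241 - 0.007872 = 0.004539 mol in a total volume of 0.1156 L.
[OH^-] = 0.004539/0.1156 = 0.03927 M, so pOH = 1.41 and pH = 14.00 - 1.41 = 12.59.

12.59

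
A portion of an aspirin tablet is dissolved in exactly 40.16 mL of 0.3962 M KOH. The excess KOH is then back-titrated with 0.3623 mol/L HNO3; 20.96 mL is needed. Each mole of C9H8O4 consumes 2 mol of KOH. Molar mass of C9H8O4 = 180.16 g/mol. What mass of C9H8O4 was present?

Total n(KOH) added = 0.3962 x 0.04016 = 0.01591 mol.
n(HNO3) used = 0.3623 x 0.02096 = 0.007594 mol, which equals the excess n(KOH).
So n(KOH) consumed by the sample = 0.01591 - 0.007594 = 0.008318 mol.
n(C9H8O4) = 0.008318 / 2 = 0.004159 mol.
mass = 0.004159 mol x 180.16 g/mol = 0.749 g.

0.749 g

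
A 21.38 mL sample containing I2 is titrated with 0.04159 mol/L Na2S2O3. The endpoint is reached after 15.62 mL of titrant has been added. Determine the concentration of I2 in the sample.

n(Na2S2O3) = 0.04159 x 0.01562 = 0.0006496 mol.
From the balanced equation, 2 mol Na2S2O3 reacts with 1 mol I2, so n(I2) = 0.0006496 x 1/2 = 0.0003248 mol.
[I2] = 0.0003248 / 0.02138 L = 0.0152 M.

0.0152 M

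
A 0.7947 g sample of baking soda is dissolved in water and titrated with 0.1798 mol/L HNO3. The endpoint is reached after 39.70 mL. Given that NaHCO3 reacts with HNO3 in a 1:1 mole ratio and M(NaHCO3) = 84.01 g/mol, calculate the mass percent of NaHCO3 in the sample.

n(HNO3) = 0.1798 x 0.03970 = 0.007138 mol.
n(NaHCO3) = 0.007138 / 1 = 0.007138 mol.
mass of NaHCO3 = 0.007138 x 84.01 = 0.5997 g.
% purity = 0.5997 / 0.7947 x 100 = 75.5%.

75.5%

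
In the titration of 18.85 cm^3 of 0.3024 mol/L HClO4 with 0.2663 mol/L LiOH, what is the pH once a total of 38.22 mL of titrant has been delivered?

12.89

n(acid) = 0.3024 x 0.01885 = 0.005700 mol; n(LiOH) added = 0.2663 x 0.03822 = 0.01018 mol.
Base is in excess by 0.01018 - 0.005700 = 0.004478 mol in a total volume of 0.05707 L.
[OH^-] = 0.004478/0.05707 = 0.07846 M, so pOH = 1.11 and pH = 14.00 - 1.11 = 12.89.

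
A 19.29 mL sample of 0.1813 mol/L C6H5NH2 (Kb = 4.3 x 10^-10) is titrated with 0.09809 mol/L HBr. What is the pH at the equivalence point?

n(C6H5NH2) = 0.1813 x 0.01929 = 0.003497 mol; V(HBr) at equivalence = 0.003497/0.09809 = 0.03565 L.
At equivalence the base is fully converted to C6H5NH3+; total volume = 0.05494 L, so [C6H5NH3+] = 0.003497/0.05494 = 0.06365 M.
Ka(C6H5NH3+) = Kw/Kb = 1.0e-14 / 4.3 x 10^-10 = 2.33e-5.
[H^+] = sqrt(Ka x [C6H5NH3+]) = sqrt(2.33e-5 x 0.06365) = 0.00122 M.
pH = -log(0.00122) = 2.91.

2.91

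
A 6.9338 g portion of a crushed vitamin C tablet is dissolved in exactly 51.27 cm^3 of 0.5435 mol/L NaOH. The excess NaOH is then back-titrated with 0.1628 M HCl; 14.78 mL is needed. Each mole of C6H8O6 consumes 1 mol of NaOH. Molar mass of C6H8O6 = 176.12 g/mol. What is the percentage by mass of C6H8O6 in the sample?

64.7%

Total n(NaOH) added = 0.5435 x 0.05127 = 0.02787 mol.
n(HCl) used = 0.1628 x 0.01478 = 0.002406 mol, which equals the excess n(NaOH).
So n(NaOH) consumed by the sample = 0.02787 - 0.002406 = 0.02546 mol.
n(C6H8O6) = 0.02546 / 1 = 0.02546 mol.
mass C6H8O6 = 0.02546 x 176.12 = 4.484 g, so %C6H8O6 = 4.484/6.9338 x 100 = 64.7%.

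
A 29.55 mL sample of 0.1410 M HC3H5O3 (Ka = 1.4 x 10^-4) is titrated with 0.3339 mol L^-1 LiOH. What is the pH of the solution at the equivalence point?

8.43

n(HC3H5O3) = 0.1410 x 0.02955 = 0.004167 mol; V(LiOH) at equivalence = 0.004167/0.3339 = 0.01248 L.
At equivalence all the acid is converted to C3H5O3-; total volume = 0.02955 + 0.01248 = 0.04203 L, so [C3H5O3-] = 0.004167/0.04203 = 0.09914 M.
Kb = Kw/Ka = 1.0e-14 / 1.4 x 10^-4 = 7.14e-11.
[OH^-] = sqrt(Kb x [C3H5O3-]) = sqrt(7.14e-11 x 0.09914) = 2.66e-6 M.
pOH = 5.57, so pH = 14.00 - 5.57 = 8.43.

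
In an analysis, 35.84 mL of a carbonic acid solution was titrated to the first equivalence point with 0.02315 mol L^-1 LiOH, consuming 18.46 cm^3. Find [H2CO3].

0.0119 M

n(LiOH) = 0.02315 x 0.01846 = 0.0004273 mol.
At the first equivalence point, 1 mol OH^- react per mol H2CO3, so n(H2CO3) = 0.0004273 / 1 = 0.0004273 mol.
[H2CO3] = 0.0004273 / 0.03584 L = 0.0119 M.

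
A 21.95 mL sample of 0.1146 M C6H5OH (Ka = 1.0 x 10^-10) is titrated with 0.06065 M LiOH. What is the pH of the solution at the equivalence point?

11.30

n(C6H5OH) = 0.1146 x 0.02195 = 0.002515 mol; V(LiOH) at equivalence = 0.002515/0.06065 = 0.04148 L.
At equivalence all the acid is converted to C6H5O-; total volume = 0.02195 + 0.04148 = 0.06343 L, so [C6H5O-] = 0.002515/0.06343 = 0.03966 M.
Kb = Kw/Ka = 1.0e-14 / 1.0 x 10^-10 = 0.000100.
[OH^-] = sqrt(Kb x [C6H5O-]) = sqrt(0.000100 x 0.03966) = 0.00199 M.
pOH = 2.70, so pH = 14.00 - 2.70 = 11.30.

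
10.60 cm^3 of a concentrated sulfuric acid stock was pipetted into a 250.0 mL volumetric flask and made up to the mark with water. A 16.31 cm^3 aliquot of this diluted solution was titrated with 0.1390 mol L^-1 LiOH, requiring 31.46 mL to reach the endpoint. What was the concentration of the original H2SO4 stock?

n(LiOH) = 0.1390 x 0.03146 = 0.004373 mol.
n(H2SO4) in the aliquot = 0.004373 x 1/2 = 0.002186 mol.
[diluted H2SO4] = 0.002186 / 0.01631 = 0.1341 M.
Dilution factor = 250.0/10.60 = 23.58, so [stock] = 0.1341 x 23.58 = 3.16 M.

3.16 M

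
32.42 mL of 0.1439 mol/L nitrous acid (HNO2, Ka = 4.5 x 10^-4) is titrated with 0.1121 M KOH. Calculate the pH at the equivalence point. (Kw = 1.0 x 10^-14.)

8.07

n(HNO2) = 0.1439 x 0.03242 = 0.004665 mol; V(KOH) at equivalence = 0.004665/0.1121 = 0.04162 L.
At equivalence all the acid is converted to NO2-; total volume = 0.03242 + 0.04162 = 0.07404 L, so [NO2-] = 0.004665/0.07404 = 0.06301 M.
Kb = Kw/Ka = 1.0e-14 / 4.5 x 10^-4 = 2.22e-11.
[OH^-] = sqrt(Kb x [NO2-]) = sqrt(2.22e-11 x 0.06301) = 1.18e-6 M.
pOH = 5.93, so pH = 14.00 - 5.93 = 8.07.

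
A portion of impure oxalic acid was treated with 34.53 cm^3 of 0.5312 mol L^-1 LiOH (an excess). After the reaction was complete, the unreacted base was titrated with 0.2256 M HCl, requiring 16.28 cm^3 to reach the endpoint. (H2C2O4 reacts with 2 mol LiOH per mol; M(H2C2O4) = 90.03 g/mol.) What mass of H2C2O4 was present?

0.660 g

Total n(LiOH) added = 0.5312 x 0.03453 = 0.01834 mol.
n(HCl) used = 0.2256 x 0.01628 = 0.003673 mol, which equals the excess n(LiOH).
So n(LiOH) consumed by the sample = 0.01834 - 0.003673 = 0.01467 mol.
n(H2C2O4) = 0.01467 / 2 = 0.007335 mol.
mass = 0.007335 mol x 90.03 g/mol = 0.660 g.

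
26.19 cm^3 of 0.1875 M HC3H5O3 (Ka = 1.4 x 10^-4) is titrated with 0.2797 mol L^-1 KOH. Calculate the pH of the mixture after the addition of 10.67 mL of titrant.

Initial n(HC3H5O3) = 0.1875 x 0.02619 = 0.004911 mol.
n(KOH) added = 0.2797 x 0.01067 = 0.002984 mol, converting that many moles of HC3H5O3 to C3H5O3-.
Remaining n(HC3H5O3) = 0.001926 mol; n(C3H5O3-) = 0.002984 mol.
By Henderson-Hasselbalch, pH = pKa + log([A^-]/[HA]) = 3.85 + log(0.002984/0.001926) = 3.85 + (+0.19) = 4.04.

4.04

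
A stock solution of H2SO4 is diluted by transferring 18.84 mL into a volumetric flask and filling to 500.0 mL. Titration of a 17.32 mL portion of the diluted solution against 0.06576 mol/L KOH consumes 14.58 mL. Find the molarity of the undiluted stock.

n(KOH) = 0.06576 x 0.01458 = 0.0009588 mol.
n(H2SO4) in the aliquot = 0.0009588 x 1/2 = 0.0004794 mol.
[diluted H2SO4] = 0.0004794 / 0.01732 = 0.02768 M.
Dilution factor = 500.0/18.84 = 26.54, so [stock] = 0.02768 x 26.54 = 0.735 M.

0.735 M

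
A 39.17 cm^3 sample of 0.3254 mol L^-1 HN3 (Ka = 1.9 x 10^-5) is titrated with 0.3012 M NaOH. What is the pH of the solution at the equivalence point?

8.96

n(HN3) = 0.3254 x 0.03917 = 0.01275 mol; V(NaOH) at equivalence = 0.01275/0.3012 = 0.04232 L.
At equivalence all the acid is converted to N3-; total volume = 0.03917 + 0.04232 = 0.08149 L, so [N3-] = 0.01275/0.08149 = 0.1564 M.
Kb = Kw/Ka = 1.0e-14 / 1.9 x 10^-5 = 5.26e-10.
[OH^-] = sqrt(Kb x [N3-]) = sqrt(5.26e-10 x 0.1564) = 9.07e-6 M.
pOH = 5.04, so pH = 14.00 - 5.04 = 8.96.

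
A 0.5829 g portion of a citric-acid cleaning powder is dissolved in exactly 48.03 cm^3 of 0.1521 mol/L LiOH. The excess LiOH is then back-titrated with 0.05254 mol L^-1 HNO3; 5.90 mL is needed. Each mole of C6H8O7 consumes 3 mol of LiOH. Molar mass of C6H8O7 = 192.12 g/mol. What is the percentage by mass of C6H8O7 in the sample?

Total n(LiOH) added = 0.1521 x 0.04803 = 0.007305 mol.
n(HNO3) used = 0.05254 x 0.005900 = 0.0003100 mol, which equals the excess n(LiOH).
So n(LiOH) consumed by the sample = 0.007305 - 0.0003100 = 0.006995 mol.
n(C6H8O7) = 0.006995 / 3 = 0.002332 mol.
mass C6H8O7 = 0.002332 x 192.12 = 0.4480 g, so %C6H8O7 = 0.4480/0.5829 x 100 = 76.9%.

76.9%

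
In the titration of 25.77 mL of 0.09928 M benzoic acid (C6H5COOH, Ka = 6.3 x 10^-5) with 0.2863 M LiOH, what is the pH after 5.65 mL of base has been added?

4.44

Initial n(C6H5COOH) = 0.09928 x 0.02577 = 0.002558 mol.
n(LiOH) added = 0.2863 x 0.005650 = 0.001618 mol, converting that many moles of C6H5COOH to C6H5COO-.
Remaining n(C6H5COOH) = 0.0009409 mol; n(C6H5COO-) = 0.001618 mol.
By Henderson-Hasselbalch, pH = pKa + log([A^-]/[HA]) = 4.20 + log(0.001618/0.0009409) = 4.20 + (+0.24) = 4.44.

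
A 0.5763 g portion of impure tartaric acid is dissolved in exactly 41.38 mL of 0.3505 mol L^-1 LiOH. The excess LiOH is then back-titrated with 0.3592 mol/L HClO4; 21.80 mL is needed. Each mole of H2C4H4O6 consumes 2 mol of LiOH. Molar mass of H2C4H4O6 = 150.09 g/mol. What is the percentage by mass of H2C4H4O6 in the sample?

Total n(LiOH) added = 0.3505 x 0.04138 = 0.01450 mol.
n(HClO4) used = 0.3592 x 0.02180 = 0.007831 mol, which equals the excess n(LiOH).
So n(LiOH) consumed by the sample = 0.01450 - 0.007831 = 0.006673 mol.
n(H2C4H4O6) = 0.006673 / 2 = 0.003337 mol.
mass H2C4H4O6 = 0.003337 x 150.09 = 0.5008 g, so %H2C4H4O6 = 0.5008/0.5763 x 100 = 86.9%.

86.9%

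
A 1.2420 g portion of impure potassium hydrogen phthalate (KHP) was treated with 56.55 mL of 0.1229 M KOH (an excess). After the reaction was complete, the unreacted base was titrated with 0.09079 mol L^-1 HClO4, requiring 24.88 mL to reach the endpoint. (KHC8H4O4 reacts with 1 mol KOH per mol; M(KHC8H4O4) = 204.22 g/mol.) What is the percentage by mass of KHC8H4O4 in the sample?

77.1%

Total n(KOH) added = 0.1229 x 0.05655 = 0.006950 mol.
n(HClO4) used = 0.09079 x 0.02488 = 0.002259 mol, which equals the excess n(KOH).
So n(KOH) consumed by the sample = 0.006950 - 0.002259 = 0.004691 mol.
n(KHC8H4O4) = 0.004691 / 1 = 0.004691 mol.
mass KHC8H4O4 = 0.004691 x 204.22 = 0.9580 g, so %KHC8H4O4 = 0.9580/1.2420 x 100 = 77.1%.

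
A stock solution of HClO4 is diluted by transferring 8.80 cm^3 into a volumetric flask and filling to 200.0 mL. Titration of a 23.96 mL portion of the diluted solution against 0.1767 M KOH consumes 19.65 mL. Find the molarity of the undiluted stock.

n(KOH) = 0.1767 x 0.01965 = 0.003472 mol.
n(HClO4) in the aliquot = 0.003472 mol.
[diluted HClO4] = 0.003472 / 0.02396 = 0.1449 M.
Dilution factor = 200.0/8.800 = 22.73, so [stock] = 0.1449 x 22.73 = 3.29 M.

3.29 M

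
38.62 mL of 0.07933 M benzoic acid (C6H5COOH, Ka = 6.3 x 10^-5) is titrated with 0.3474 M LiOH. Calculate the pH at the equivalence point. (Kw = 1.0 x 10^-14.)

n(C6H5COOH) = 0.07933 x 0.03862 = 0.003064 mol; V(LiOH) at equivalence = 0.003064/0.3474 = 0.008819 L.
At equivalence all the acid is converted to C6H5COO-; total volume = 0.03862 + 0.008819 = 0.04744 L, so [C6H5COO-] = 0.003064/0.04744 = 0.06458 M.
Kb = Kw/Ka = 1.0e-14 / 6.3 x 10^-5 = 1.59e-10.
[OH^-] = sqrt(Kb x [C6H5COO-]) = sqrt(1.59e-10 x 0.06458) = 3.20e-6 M.
pOH = 5.49, so pH = 14.00 - 5.49 = 8.51.

8.51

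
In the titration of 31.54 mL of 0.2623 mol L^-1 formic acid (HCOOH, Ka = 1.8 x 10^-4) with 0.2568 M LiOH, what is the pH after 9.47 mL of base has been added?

3.36

Initial n(HCOOH) = 0.2623 x 0.03154 = 0.008273 mol.
n(LiOH) added = 0.2568 x 0.009470 = 0.002432 mol, converting that many moles of HCOOH to HCOO-.
Remaining n(HCOOH) = 0.005841 mol; n(HCOO-) = 0.002432 mol.
By Henderson-Hasselbalch, pH = pKa + log([A^-]/[HA]) = 3.74 + log(0.002432/0.005841) = 3.74 + (-0.38) = 3.36.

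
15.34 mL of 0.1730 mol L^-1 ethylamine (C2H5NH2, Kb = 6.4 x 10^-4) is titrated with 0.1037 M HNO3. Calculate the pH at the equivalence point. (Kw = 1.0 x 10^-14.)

n(C2H5NH2) = 0.1730 x 0.01534 = 0.002654 mol; V(HNO3) at equivalence = 0.002654/0.1037 = 0.02559 L.
At equivalence the base is fully converted to C2H5NH3+; total volume = 0.04093 L, so [C2H5NH3+] = 0.002654/0.04093 = 0.06484 M.
Ka(C2H5NH3+) = Kw/Kb = 1.0e-14 / 6.4 x 10^-4 = 1.56e-11.
[H^+] = sqrt(Ka x [C2H5NH3+]) = sqrt(1.56e-11 x 0.06484) = 1.01e-6 M.
pH = -log(1.01e-6) = 6.00.

6.00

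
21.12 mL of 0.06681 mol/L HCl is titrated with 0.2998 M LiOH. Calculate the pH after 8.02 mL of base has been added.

n(acid) = 0.06681 x 0.02112 = 0.001411 mol; n(LiOH) added = 0.2998 x 0.008020 = 0.002404 mol.
Base is in excess by 0.002404 - 0.001411 = 0.0009934 mol in a total volume of 0.02914 L.
[OH^-] = 0.0009934/0.02914 = 0.03409 M, so pOH = 1.47 and pH = 14.00 - 1.47 = 12.53.

12.53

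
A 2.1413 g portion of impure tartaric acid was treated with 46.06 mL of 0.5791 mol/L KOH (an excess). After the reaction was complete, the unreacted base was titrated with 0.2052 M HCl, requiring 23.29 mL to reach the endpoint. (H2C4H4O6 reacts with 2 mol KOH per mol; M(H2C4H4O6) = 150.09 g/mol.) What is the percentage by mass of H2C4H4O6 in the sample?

76.7%

Total n(KOH) added = 0.5791 x 0.04606 = 0.02667 mol.
n(HCl) used = 0.2052 x 0.02329 = 0.004779 mol, which equals the excess n(KOH).
So n(KOH) consumed by the sample = 0.02667 - 0.004779 = 0.02189 mol.
n(H2C4H4O6) = 0.02189 / 2 = 0.01095 mol.
mass H2C4H4O6 = 0.01095 x 150.09 = 1.643 g, so %H2C4H4O6 = 1.643/2.1413 x 100 = 76.7%.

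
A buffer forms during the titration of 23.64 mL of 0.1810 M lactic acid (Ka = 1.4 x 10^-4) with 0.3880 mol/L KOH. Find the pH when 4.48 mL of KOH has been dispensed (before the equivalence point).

3.69

Initial n(HC3H5O3) = 0.1810 x 0.02364 = 0.004279 mol.
n(KOH) added = 0.3880 x 0.004480 = 0.001738 mol, converting that many moles of HC3H5O3 to C3H5O3-.
Remaining n(HC3H5O3) = 0.002541 mol; n(C3H5O3-) = 0.001738 mol.
By Henderson-Hasselbalch, pH = pKa + log([A^-]/[HA]) = 3.85 + log(0.001738/0.002541) = 3.85 + (-0.16) = 3.69.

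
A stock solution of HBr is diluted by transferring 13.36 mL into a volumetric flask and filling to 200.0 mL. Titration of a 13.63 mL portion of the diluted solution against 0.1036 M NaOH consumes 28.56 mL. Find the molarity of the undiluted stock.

n(NaOH) = 0.1036 x 0.02856 = 0.002959 mol.
n(HBr) in the aliquot = 0.002959 mol.
[diluted HBr] = 0.002959 / 0.01363 = 0.2171 M.
Dilution factor = 200.0/13.36 = 14.97, so [stock] = 0.2171 x 14.97 = 3.25 M.

3.25 M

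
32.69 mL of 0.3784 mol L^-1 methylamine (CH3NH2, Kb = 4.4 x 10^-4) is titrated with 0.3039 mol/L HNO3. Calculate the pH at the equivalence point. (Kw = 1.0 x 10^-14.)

n(CH3NH2) = 0.3784 x 0.03269 = 0.01237 mol; V(HNO3) at equivalence = 0.01237/0.3039 = 0.04070 L.
At equivalence the base is fully converted to CH3NH3+; total volume = 0.07339 L, so [CH3NH3+] = 0.01237/0.07339 = 0.1685 M.
Ka(CH3NH3+) = Kw/Kb = 1.0e-14 / 4.4 x 10^-4 = 2.27e-11.
[H^+] = sqrt(Ka x [CH3NH3+]) = sqrt(2.27e-11 x 0.1685) = 1.96e-6 M.
pH = -log(1.96e-6) = 5.71.

5.71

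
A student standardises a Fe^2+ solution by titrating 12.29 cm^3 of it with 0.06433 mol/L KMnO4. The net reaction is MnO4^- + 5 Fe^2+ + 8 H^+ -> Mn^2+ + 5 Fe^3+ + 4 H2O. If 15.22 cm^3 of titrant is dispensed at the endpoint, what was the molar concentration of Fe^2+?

0.398 M

n(KMnO4) = 0.06433 x 0.01522 = 0.0009791 mol.
From the balanced equation, 1 mol KMnO4 reacts with 5 mol Fe^2+, so n(Fe^2+) = 0.0009791 x 5/1 = 0.004896 mol.
[Fe^2+] = 0.004896 / 0.01229 L = 0.398 M.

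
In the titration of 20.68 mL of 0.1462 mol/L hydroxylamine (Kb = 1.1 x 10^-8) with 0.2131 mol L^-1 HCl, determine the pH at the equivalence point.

3.55

n(NH2OH) = 0.1462 x 0.02068 = 0.003023 mol; V(HCl) at equivalence = 0.003023/0.2131 = 0.01419 L.
At equivalence the base is fully converted to NH3OH+; total volume = 0.03487 L, so [NH3OH+] = 0.003023/0.03487 = 0.08671 M.
Ka(NH3OH+) = Kw/Kb = 1.0e-14 / 1.1 x 10^-8 = 9.09e-7.
[H^+] = sqrt(Ka x [NH3OH+]) = sqrt(9.09e-7 x 0.08671) = 0.000281 M.
pH = -log(0.000281) = 3.55.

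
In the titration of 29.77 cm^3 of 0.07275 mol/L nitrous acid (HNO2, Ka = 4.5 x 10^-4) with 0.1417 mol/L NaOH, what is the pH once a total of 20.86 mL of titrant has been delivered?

n(acid) = 0.07275 x 0.02977 = 0.002166 mol; n(NaOH) added = 0.1417 x 0.02086 = 0.002956 mol.
Base is in excess by 0.002956 - 0.002166 = 0.0007901 mol in a total volume of 0.05063 L.
[OH^-] = 0.0007901/0.05063 = 0.01561 M, so pOH = 1.81 and pH = 14.00 - 1.81 = 12.19.

12.19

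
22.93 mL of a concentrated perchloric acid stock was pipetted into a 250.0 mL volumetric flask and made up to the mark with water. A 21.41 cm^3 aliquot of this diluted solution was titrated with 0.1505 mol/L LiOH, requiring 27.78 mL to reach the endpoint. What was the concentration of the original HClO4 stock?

n(LiOH) = 0.1505 x 0.02778 = 0.004181 mol.
n(HClO4) in the aliquot = 0.004181 mol.
[diluted HClO4] = 0.004181 / 0.02141 = 0.1953 M.
Dilution factor = 250.0/22.93 = 10.90, so [stock] = 0.1953 x 10.90 = 2.13 M.

2.13 M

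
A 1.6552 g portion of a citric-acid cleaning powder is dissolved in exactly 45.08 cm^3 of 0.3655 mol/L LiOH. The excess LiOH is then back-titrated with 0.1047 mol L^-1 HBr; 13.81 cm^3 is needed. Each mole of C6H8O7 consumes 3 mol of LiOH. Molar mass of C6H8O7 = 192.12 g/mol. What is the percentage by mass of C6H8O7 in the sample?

58.2%

Total n(LiOH) added = 0.3655 x 0.04508 = 0.01648 mol.
n(HBr) used = 0.1047 x 0.01381 = 0.001446 mol, which equals the excess n(LiOH).
So n(LiOH) consumed by the sample = 0.01648 - 0.001446 = 0.01503 mol.
n(C6H8O7) = 0.01503 / 3 = 0.005010 mol.
mass C6H8O7 = 0.005010 x 192.12 = 0.9626 g, so %C6H8O7 = 0.9626/1.6552 x 100 = 58.2%.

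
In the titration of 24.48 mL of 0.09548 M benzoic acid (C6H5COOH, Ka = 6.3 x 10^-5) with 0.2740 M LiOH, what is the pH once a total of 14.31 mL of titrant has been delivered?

12.61

n(acid) = 0.09548 x 0.02448 = 0.002337 mol; n(LiOH) added = 0.2740 x 0.01431 = 0.003921 mol.
Base is in excess by 0.003921 - 0.002337 = 0.001584 mol in a total volume of 0.03879 L.
[OH^-] = 0.001584/0.03879 = 0.04082 M, so pOH = 1.39 and pH = 14.00 - 1.39 = 12.61.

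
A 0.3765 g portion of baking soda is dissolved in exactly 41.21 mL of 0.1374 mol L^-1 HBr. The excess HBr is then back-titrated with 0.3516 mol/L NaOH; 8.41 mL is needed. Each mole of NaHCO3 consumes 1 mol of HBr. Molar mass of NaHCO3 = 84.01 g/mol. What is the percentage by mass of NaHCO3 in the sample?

60.4%

Total n(HBr) added = 0.1374 x 0.04121 = 0.005662 mol.
n(NaOH) used = 0.3516 x 0.008410 = 0.002957 mol, which equals the excess n(HBr).
So n(HBr) consumed by the sample = 0.005662 - 0.002957 = 0.002705 mol.
n(NaHCO3) = 0.002705 / 1 = 0.002705 mol.
mass NaHCO3 = 0.002705 x 84.01 = 0.2273 g, so %NaHCO3 = 0.2273/0.3765 x 100 = 60.4%.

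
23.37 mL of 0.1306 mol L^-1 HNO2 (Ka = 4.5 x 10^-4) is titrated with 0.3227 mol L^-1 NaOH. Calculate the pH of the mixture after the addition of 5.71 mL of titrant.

3.53

Initial n(HNO2) = 0.1306 x 0.02337 = 0.003052 mol.
n(NaOH) added = 0.3227 x 0.005710 = 0.001843 mol, converting that many moles of HNO2 to NO2-.
Remaining n(HNO2) = 0.001210 mol; n(NO2-) = 0.001843 mol.
By Henderson-Hasselbalch, pH = pKa + log([A^-]/[HA]) = 3.35 + log(0.001843/0.001210) = 3.35 + (+0.18) = 3.53.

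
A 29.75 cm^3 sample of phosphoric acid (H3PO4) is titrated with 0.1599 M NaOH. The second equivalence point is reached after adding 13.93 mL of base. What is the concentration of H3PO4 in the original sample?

0.0374 M

n(NaOH) = 0.1599 x 0.01393 = 0.002227 mol.
At the second equivalence point, 2 mol OH^- react per mol H3PO4, so n(H3PO4) = 0.002227 / 2 = 0.001114 mol.
[H3PO4] = 0.001114 / 0.02975 L = 0.0374 M.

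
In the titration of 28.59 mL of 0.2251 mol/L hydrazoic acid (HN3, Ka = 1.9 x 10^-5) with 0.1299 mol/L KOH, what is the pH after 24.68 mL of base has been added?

Initial n(HN3) = 0.2251 x 0.02859 = 0.006436 mol.
n(KOH) added = 0.1299 x 0.02468 = 0.003206 mol, converting that many moles of HN3 to N3-.
Remaining n(HN3) = 0.003230 mol; n(N3-) = 0.003206 mol.
By Henderson-Hasselbalch, pH = pKa + log([A^-]/[HA]) = 4.72 + log(0.003206/0.003230) = 4.72 + (-0.00) = 4.72.

4.72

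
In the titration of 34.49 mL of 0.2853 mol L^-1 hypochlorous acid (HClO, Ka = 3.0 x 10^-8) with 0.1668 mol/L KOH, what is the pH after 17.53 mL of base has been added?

7.15

Initial n(HClO) = 0.2853 x 0.03449 = 0.009840 mol.
n(KOH) added = 0.1668 x 0.01753 = 0.002924 mol, converting that many moles of HClO to ClO-.
Remaining n(HClO) = 0.006916 mol; n(ClO-) = 0.002924 mol.
By Henderson-Hasselbalch, pH = pKa + log([A^-]/[HA]) = 7.52 + log(0.002924/0.006916) = 7.52 + (-0.37) = 7.15.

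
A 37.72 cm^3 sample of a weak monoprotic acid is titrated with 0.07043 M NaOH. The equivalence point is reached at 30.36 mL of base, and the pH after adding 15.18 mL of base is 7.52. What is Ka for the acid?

15.18 mL is half of the equivalence volume, so this is the half-equivalence point where [HA] = [A^-].
At half-equivalence pH = pKa, so pKa = 7.52.
Ka = 10^(-7.52) = 3.0 x 10^-8.

3.0 x 10^-8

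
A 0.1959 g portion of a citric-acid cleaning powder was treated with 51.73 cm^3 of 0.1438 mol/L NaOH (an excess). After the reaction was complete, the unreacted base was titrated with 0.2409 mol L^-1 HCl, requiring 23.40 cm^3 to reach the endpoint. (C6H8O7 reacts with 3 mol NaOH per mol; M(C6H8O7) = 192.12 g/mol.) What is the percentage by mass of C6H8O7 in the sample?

58.9%

Total n(NaOH) added = 0.1438 x 0.05173 = 0.007439 mol.
n(HCl) used = 0.2409 x 0.02340 = 0.005637 mol, which equals the excess n(NaOH).
So n(NaOH) consumed by the sample = 0.007439 - 0.005637 = 0.001802 mol.
n(C6H8O7) = 0.001802 / 3 = 0.0006006 mol.
mass C6H8O7 = 0.0006006 x 192.12 = 0.1154 g, so %C6H8O7 = 0.1154/0.1959 x 100 = 58.9%.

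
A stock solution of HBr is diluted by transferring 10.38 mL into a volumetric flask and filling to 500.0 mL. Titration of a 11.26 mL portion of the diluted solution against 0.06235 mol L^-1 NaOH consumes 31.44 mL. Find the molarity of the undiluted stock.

8.39 M

n(NaOH) = 0.06235 x 0.03144 = 0.001960 mol.
n(HBr) in the aliquot = 0.001960 mol.
[diluted HBr] = 0.001960 / 0.01126 = 0.1741 M.
Dilution factor = 500.0/10.38 = 48.17, so [stock] = 0.1741 x 48.17 = 8.39 M.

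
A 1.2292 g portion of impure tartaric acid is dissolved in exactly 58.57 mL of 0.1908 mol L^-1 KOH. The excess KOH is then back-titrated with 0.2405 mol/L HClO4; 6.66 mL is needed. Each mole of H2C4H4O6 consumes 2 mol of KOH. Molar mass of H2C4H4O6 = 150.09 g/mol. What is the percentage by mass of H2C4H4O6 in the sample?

58.4%

Total n(KOH) added = 0.1908 x 0.05857 = 0.01118 mol.
n(HClO4) used = 0.2405 x 0.006660 = 0.001602 mol, which equals the excess n(KOH).
So n(KOH) consumed by the sample = 0.01118 - 0.001602 = 0.009573 mol.
n(H2C4H4O6) = 0.009573 / 2 = 0.004787 mol.
mass H2C4H4O6 = 0.004787 x 150.09 = 0.7184 g, so %H2C4H4O6 = 0.7184/1.2292 x 100 = 58.4%.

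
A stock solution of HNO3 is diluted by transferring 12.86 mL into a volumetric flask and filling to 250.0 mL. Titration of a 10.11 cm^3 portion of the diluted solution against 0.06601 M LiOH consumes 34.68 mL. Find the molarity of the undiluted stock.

4.40 M

n(LiOH) = 0.06601 x 0.03468 = 0.002289 mol.
n(HNO3) in the aliquot = 0.002289 mol.
[diluted HNO3] = 0.002289 / 0.01011 = 0.2264 M.
Dilution factor = 250.0/12.86 = 19.44, so [stock] = 0.2264 x 19.44 = 4.40 M.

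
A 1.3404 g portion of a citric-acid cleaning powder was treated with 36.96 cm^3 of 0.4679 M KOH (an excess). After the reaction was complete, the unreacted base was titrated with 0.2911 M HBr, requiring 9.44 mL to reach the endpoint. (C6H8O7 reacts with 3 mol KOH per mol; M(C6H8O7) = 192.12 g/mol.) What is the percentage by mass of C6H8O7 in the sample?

69.5%

Total n(KOH) added = 0.4679 x 0.03696 = 0.01729 mol.
n(HBr) used = 0.2911 x 0.009440 = 0.002748 mol, which equals the excess n(KOH).
So n(KOH) consumed by the sample = 0.01729 - 0.002748 = 0.01455 mol.
n(C6H8O7) = 0.01455 / 3 = 0.004849 mol.
mass C6H8O7 = 0.004849 x 192.12 = 0.9315 g, so %C6H8O7 = 0.9315/1.3404 x 100 = 69.5%.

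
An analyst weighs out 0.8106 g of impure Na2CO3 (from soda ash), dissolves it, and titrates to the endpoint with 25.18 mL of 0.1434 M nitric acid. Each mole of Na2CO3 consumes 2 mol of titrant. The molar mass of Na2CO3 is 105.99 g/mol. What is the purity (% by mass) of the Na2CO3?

n(HNO3) = 0.1434 x 0.02518 = 0.003611 mol.
n(Na2CO3) = 0.003611 / 2 = 0.001805 mol.
mass of Na2CO3 = 0.001805 x 105.99 = 0.1914 g.
% purity = 0.1914 / 0.8106 x 100 = 23.6%.

23.6%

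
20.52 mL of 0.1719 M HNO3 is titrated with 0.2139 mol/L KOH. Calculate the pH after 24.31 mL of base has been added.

12.57

n(acid) = 0.1719 x 0.02052 = 0.003527 mol; n(KOH) added = 0.2139 x 0.02431 = 0.005200 mol.
Base is in excess by 0.005200 - 0.003527 = 0.001673 mol in a total volume of 0.04483 L.
[OH^-] = 0.001673/0.04483 = 0.03731 M, so pOH = 1.43 and pH = 14.00 - 1.43 = 12.57.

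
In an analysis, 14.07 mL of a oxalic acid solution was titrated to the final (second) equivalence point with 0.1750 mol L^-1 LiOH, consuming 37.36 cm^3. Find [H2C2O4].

n(LiOH) = 0.1750 x 0.03736 = 0.006538 mol.
At the final (second) equivalence point, 2 mol OH^- react per mol H2C2O4, so n(H2C2O4) = 0.006538 / 2 = 0.003269 mol.
[H2C2O4] = 0.003269 / 0.01407 L = 0.232 M.

0.232 M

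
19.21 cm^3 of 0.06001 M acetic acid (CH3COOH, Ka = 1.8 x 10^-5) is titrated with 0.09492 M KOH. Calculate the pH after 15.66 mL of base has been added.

n(acid) = 0.06001 x 0.01921 = 0.001153 mol; n(KOH) added = 0.09492 x 0.01566 = 0.001486 mol.
Base is in excess by 0.001486 - 0.001153 = 0.0003337 mol in a total volume of 0.03487 L.
[OH^-] = 0.0003337/0.03487 = 0.009569 M, so pOH = 2.02 and pH = 14.00 - 2.02 = 11.98.

11.98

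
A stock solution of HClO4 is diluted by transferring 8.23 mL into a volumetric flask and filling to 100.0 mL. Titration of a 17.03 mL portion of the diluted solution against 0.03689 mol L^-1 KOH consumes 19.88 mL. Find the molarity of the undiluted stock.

n(KOH) = 0.03689 x 0.01988 = 0.0007334 mol.
n(HClO4) in the aliquot = 0.0007334 mol.
[diluted HClO4] = 0.0007334 / 0.01703 = 0.04306 M.
Dilution factor = 100.0/8.230 = 12.15, so [stock] = 0.04306 x 12.15 = 0.523 M.

0.523 M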